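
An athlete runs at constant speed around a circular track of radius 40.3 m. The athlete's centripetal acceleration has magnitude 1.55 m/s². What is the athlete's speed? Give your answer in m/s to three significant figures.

7.90 m/s

a_c = v²/r ⇒ v = √(a_c · r) = √(1.55 × 40.3) = √62.46 = 7.903 m/s.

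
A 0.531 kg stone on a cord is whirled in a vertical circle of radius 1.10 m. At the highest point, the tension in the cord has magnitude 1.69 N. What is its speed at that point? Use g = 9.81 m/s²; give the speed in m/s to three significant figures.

3.78 m/s

At the top, T + mg = mv²/r, so v = √(r(T/m + g)) = √(1.10 × (1.69/0.531 + 9.81)) = √(1.10 × 12.99) = √14.29 = 3.780 m/s.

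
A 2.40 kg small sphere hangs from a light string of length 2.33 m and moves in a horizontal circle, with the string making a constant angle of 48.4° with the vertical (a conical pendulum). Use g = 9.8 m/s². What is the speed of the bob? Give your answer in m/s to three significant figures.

The radius of the circle is r = L sinθ = 2.33 × sin 48.4° = 1.742 m.
Horizontally T sinθ = mv²/r and vertically T cosθ = mg, so tanθ = v²/(rg).
v = √(r g tanθ) = √(1.742 × 9.8 × 1.126) = √19.23 = 4.385 m/s.

4.39 m/s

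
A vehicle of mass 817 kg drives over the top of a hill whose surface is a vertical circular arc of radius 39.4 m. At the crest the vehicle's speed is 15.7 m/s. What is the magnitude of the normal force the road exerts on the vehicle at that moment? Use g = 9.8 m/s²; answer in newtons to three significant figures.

At the crest the centripetal acceleration points downward (toward the centre of the arc), so mg − N = mv²/r.
N = m(g − v²/r) = 817 × (9.8 − (15.7)²/39.4) = 817 × (9.8 − 6.256) = 817 × 3.544 = 2895 N.

2900 N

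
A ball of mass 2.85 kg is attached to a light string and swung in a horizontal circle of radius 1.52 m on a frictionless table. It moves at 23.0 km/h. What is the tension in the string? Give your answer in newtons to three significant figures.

76.5 N

v = 23.0 km/h = 23.0/3.6 = 6.389 m/s.
The tension is the only horizontal force, so it supplies the full centripetal force: T = m v²/r = 2.85 × (6.389)²/1.52 = 2.85 × 40.82/1.52 = 76.53 N.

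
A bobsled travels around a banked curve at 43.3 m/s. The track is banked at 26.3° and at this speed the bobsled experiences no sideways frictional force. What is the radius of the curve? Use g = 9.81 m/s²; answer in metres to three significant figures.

Frictionless banking: tanθ = v²/(rg), so r = v²/(g tanθ).
r = (43.3)²/(9.81 × tan 26.3°) = 1875/(9.81 × 0.4942) = 1875/4.848 = 386.7 m.

387 m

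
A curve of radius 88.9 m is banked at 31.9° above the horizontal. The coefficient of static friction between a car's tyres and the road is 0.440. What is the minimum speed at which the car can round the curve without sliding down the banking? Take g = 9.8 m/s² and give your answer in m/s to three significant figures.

11.2 m/s

At the minimum speed, friction acts up the slope at its limiting value f = μN. Radially (horizontal, toward centre): N sinθ − μN cosθ = mv²/r. Vertically: N cosθ + μN sinθ = mg.
Dividing: v² = r g (sinθ − μcosθ)/(cosθ + μsinθ).
sinθ − μcosθ = 0.5284 − 0.440×0.8490 = 0.1549; cosθ + μsinθ = 0.8490 + 0.440×0.5284 = 1.081.
v² = 88.9 × 9.8 × 0.1549/1.081 = 124.8 m²/s², so v = 11.17 m/s.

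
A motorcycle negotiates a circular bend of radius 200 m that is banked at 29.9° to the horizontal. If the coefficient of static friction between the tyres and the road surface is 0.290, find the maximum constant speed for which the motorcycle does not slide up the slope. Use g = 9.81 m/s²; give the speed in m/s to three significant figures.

At the maximum speed, friction acts down the slope at its limiting value f = μN. Radially (horizontal, toward centre): N sinθ + μN cosθ = mv²/r. Vertically: N cosθ − μN sinθ = mg.
Dividing: v² = r g (sinθ + μcosθ)/(cosθ − μsinθ).
sinθ + μcosθ = 0.4985 + 0.290×0.8669 = 0.7499; cosθ − μsinθ = 0.8669 − 0.290×0.4985 = 0.7223.
v² = 200 × 9.81 × 0.7499/0.7223 = 2037 m²/s², so v = 45.13 m/s.

45.1 m/s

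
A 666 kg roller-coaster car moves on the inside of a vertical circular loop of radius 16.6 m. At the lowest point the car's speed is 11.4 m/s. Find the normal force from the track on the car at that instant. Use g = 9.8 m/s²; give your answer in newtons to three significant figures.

At the lowest point, N points up (toward the centre) and the weight mg points down (away from the centre), so the net inward force is N − mg = mv²/r.
N = m(v²/r + g) = 666 × ((11.4)²/16.6 + 9.8) = 666 × (7.829 + 9.8) = 666 × 17.63 = 11740 N.

11700 N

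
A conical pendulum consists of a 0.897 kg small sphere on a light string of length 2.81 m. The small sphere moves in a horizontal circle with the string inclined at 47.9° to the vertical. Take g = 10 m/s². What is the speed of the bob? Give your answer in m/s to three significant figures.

The radius of the circle is r = L sinθ = 2.81 × sin 47.9° = 2.085 m.
Horizontally T sinθ = mv²/r and vertically T cosθ = mg, so tanθ = v²/(rg).
v = √(r g tanθ) = √(2.085 × 10.0 × 1.107) = √23.07 = 4.804 m/s.

4.80 m/s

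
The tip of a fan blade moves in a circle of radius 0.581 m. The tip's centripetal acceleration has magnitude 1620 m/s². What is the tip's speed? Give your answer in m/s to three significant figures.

a_c = v²/r ⇒ v = √(a_c · r) = √(1620 × 0.581) = √941.2 = 30.68 m/s.

30.7 m/s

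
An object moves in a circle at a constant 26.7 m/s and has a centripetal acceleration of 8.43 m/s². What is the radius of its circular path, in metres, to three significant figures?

84.6 m

a_c = v²/r ⇒ r = v²/a_c = (26.7)²/8.43 = 712.9/8.43 = 84.57 m.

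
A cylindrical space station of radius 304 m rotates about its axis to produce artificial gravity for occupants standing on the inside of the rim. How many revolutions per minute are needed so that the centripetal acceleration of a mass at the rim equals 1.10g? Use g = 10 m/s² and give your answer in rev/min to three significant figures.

Require ω²r = 1.10g, so ω = √(1.10 × 10.0/304) = 0.1902 rad/s.
In rev/min: ω × 60/(2π) = 0.1902 × 60/(2π) = 1.816 rev/min.

1.82 rev/min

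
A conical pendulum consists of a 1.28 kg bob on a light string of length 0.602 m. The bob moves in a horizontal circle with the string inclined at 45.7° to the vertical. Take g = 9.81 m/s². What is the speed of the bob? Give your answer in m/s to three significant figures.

The radius of the circle is r = L sinθ = 0.602 × sin 45.7° = 0.4308 m.
Horizontally T sinθ = mv²/r and vertically T cosθ = mg, so tanθ = v²/(rg).
v = √(r g tanθ) = √(0.4308 × 9.81 × 1.025) = √4.331 = 2.081 m/s.

2.08 m/s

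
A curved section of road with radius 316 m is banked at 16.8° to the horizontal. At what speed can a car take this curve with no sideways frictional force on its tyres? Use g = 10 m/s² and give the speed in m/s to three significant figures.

30.9 m/s

On a frictionless banked curve, N sinθ = mv²/r and N cosθ = mg, so tanθ = v²/(rg).
v = √(r g tanθ) = √(316 × 10.0 × tan 16.8°) = √(316 × 10.0 × 0.3019) = √954.1 = 30.89 m/s.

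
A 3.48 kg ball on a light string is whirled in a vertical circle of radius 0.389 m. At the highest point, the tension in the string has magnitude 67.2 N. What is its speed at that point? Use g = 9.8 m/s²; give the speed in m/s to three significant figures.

At the top, T + mg = mv²/r, so v = √(r(T/m + g)) = √(0.389 × (67.2/3.48 + 9.8)) = √(0.389 × 29.11) = √11.32 = 3.365 m/s.

3.37 m/s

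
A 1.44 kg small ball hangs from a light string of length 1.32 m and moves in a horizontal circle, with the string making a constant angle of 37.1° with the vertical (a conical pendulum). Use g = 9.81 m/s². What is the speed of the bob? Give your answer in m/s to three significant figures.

The radius of the circle is r = L sinθ = 1.32 × sin 37.1° = 0.7962 m.
Horizontally T sinθ = mv²/r and vertically T cosθ = mg, so tanθ = v²/(rg).
v = √(r g tanθ) = √(0.7962 × 9.81 × 0.7563) = √5.907 = 2.431 m/s.

2.43 m/s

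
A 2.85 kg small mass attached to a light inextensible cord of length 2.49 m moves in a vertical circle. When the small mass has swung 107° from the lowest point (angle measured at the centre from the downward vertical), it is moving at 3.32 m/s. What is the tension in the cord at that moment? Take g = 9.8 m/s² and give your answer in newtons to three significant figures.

Take the radial direction toward the centre of the circle as positive. The component of the weight along the string toward the centre is −mg cos φ (φ measured from the bottom), so Newton's second law along the string gives T − mg cos φ = m v²/r.
cos 107° = -0.2924, so T = m(v²/r + g cos φ) = 2.85 × ((3.32)²/2.49 + 9.8 × -0.2924) = 2.85 × (4.427 + (-2.865)) = 2.85 × 1.561 = 4.450 N.

4.45 N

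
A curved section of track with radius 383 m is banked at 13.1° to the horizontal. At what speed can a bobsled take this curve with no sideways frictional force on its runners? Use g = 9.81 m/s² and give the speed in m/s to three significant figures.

29.6 m/s

On a frictionless banked curve, N sinθ = mv²/r and N cosθ = mg, so tanθ = v²/(rg).
v = √(r g tanθ) = √(383 × 9.81 × tan 13.1°) = √(383 × 9.81 × 0.2327) = √874.3 = 29.57 m/s.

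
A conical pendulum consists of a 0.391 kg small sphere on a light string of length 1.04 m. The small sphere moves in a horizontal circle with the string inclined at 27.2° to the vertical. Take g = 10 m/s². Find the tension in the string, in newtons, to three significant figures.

4.40 N

Vertically the bob has no acceleration, so T cosθ = mg.
T = mg/cosθ = 0.391 × 10.0 / cos 27.2° = 3.910/0.8894 = 4.396 N.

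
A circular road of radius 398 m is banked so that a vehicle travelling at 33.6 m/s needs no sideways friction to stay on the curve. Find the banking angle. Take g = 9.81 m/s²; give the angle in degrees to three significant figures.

With no friction, the horizontal component of the normal force provides the centripetal force: N sinθ = mv²/r, while N cosθ = mg vertically.
Dividing: tanθ = v²/(r g) = (33.6)²/(398 × 9.81) = 1129/3904 = 0.2892.
θ = arctan(0.2892) = 16.13°.

16.1°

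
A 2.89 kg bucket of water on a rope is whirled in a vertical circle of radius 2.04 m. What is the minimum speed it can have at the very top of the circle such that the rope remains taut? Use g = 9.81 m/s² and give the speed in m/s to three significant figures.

4.47 m/s

At the highest point the centre is directly below, so both the weight and T act inward: T + mg = mv²/r.
At minimum speed T → 0, so mg = mv_min²/r ⇒ v_min = √(g r) = √(9.81 × 2.04) = 4.474 m/s.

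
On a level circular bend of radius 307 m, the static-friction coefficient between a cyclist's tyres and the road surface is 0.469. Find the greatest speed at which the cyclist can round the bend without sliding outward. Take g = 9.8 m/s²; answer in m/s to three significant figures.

37.6 m/s

On a flat curve, static friction is the only horizontal force, so it must supply the full centripetal force: μ_s m g = m v²/r.
Mass cancels: v_max = √(μ_s g r) = √(0.469 × 9.8 × 307) = √1411 = 37.56 m/s.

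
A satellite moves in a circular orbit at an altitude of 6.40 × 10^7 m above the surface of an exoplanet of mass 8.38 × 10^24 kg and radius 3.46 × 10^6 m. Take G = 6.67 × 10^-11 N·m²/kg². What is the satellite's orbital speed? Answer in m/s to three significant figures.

2880 m/s

Orbital radius r = R + h = 3.46 × 10^6 + 6.40 × 10^7 = 6.746 × 10^7 m.
Gravity supplies the centripetal force: G M m / r² = m v² / r, so v = √(GM/r).
v = √(6.67 × 10^-11 × 8.38 × 10^24 / 6.746 × 10^7) = √(8.286 × 10^6) = 2878 m/s.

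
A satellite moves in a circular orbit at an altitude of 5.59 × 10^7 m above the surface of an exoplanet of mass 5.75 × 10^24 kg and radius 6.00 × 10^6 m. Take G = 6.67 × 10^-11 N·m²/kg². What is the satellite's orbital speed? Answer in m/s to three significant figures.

Orbital radius r = R + h = 6.00 × 10^6 + 5.59 × 10^7 = 6.190 × 10^7 m.
Gravity supplies the centripetal force: G M m / r² = m v² / r, so v = √(GM/r).
v = √(6.67 × 10^-11 × 5.75 × 10^24 / 6.190 × 10^7) = √(6.196 × 10^6) = 2489 m/s.

2490 m/s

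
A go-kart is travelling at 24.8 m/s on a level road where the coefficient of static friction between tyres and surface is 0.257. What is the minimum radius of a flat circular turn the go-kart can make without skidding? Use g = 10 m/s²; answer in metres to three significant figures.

239 m

At the limit, μ_s m g = m v²/r, so r_min = v²/(μ_s g) = (24.8)²/(0.257 × 10.0) = 615.0/2.570 = 239.3 m.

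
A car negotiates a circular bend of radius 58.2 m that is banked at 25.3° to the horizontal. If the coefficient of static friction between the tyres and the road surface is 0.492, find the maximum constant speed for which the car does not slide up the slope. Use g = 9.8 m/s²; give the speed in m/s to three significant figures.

At the maximum speed, friction acts down the slope at its limiting value f = μN. Radially (horizontal, toward centre): N sinθ + μN cosθ = mv²/r. Vertically: N cosθ − μN sinθ = mg.
Dividing: v² = r g (sinθ + μcosθ)/(cosθ − μsinθ).
sinθ + μcosθ = 0.4274 + 0.492×0.9041 = 0.8722; cosθ − μsinθ = 0.9041 − 0.492×0.4274 = 0.6938.
v² = 58.2 × 9.8 × 0.8722/0.6938 = 717.0 m²/s², so v = 26.78 m/s.

26.8 m/s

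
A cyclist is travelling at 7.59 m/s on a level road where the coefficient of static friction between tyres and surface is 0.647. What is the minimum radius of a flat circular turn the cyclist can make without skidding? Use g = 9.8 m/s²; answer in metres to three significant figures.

9.09 m

At the limit, μ_s m g = m v²/r, so r_min = v²/(μ_s g) = (7.59)²/(0.647 × 9.8) = 57.61/6.341 = 9.086 m.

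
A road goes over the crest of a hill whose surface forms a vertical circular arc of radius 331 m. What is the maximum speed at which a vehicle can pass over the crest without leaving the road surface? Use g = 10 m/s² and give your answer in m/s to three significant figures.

57.5 m/s

At the crest the centre of the circle is below the vehicle, so the net downward (centripetal) force is mg − N = mv²/r.
The vehicle leaves the road when N → 0, giving v_max = √(g r) = √(10.0 × 331) = 57.53 m/s.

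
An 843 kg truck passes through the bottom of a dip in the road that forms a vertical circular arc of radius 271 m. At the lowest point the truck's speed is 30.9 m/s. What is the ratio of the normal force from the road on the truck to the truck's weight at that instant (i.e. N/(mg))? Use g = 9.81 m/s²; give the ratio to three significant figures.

At the bottom, N − mg = mv²/r, so N = m(v²/r + g) and N/(mg) = v²/(rg) + 1 = (30.9)²/(271 × 9.81) + 1 = 0.3592 + 1 = 1.359.

1.36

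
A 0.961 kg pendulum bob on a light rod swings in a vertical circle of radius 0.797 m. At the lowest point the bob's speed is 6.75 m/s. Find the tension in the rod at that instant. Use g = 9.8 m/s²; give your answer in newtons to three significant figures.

64.4 N

At the lowest point, T points up (toward the centre) and the weight mg points down (away from the centre), so the net inward force is T − mg = mv²/r.
T = m(v²/r + g) = 0.961 × ((6.75)²/0.797 + 9.8) = 0.961 × (57.17 + 9.8) = 0.961 × 66.97 = 64.36 N.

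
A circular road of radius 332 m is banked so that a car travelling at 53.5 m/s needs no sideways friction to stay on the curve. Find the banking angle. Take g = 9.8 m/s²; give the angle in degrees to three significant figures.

For a frictionless banked turn: horizontally N sinθ = mv²/r and vertically N cosθ = mg.
Dividing: tanθ = v²/(r g) = (53.5)²/(332 × 9.8) = 2862/3254 = 0.8797.
θ = arctan(0.8797) = 41.34°.

41.3°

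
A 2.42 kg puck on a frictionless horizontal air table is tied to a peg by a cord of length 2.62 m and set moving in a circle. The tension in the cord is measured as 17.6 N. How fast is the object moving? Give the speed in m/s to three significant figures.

T = m v²/r ⇒ v = √(T r / m) = √(17.6 × 2.62 / 2.42) = √19.05 = 4.365 m/s.

4.37 m/s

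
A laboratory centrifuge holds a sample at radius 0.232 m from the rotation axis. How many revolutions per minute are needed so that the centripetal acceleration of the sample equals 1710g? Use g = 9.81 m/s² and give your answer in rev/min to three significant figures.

Require ω²r = 1710g, so ω = √(1710 × 9.81/0.232) = 268.9 rad/s.
In rev/min: ω × 60/(2π) = 268.9 × 60/(2π) = 2568 rev/min.

2570 rev/min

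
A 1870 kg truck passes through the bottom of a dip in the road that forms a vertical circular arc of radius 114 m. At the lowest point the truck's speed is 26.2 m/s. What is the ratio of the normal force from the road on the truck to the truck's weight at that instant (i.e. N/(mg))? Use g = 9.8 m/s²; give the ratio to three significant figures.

At the bottom, N − mg = mv²/r, so N = m(v²/r + g) and N/(mg) = v²/(rg) + 1 = (26.2)²/(114 × 9.8) + 1 = 0.6144 + 1 = 1.614.

1.61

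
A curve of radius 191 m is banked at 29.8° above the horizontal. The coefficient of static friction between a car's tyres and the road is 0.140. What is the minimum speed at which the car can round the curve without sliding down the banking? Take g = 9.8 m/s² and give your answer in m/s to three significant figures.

27.4 m/s

At the minimum speed, friction acts up the slope at its limiting value f = μN. Radially (horizontal, toward centre): N sinθ − μN cosθ = mv²/r. Vertically: N cosθ + μN sinθ = mg.
Dividing: v² = r g (sinθ − μcosθ)/(cosθ + μsinθ).
sinθ − μcosθ = 0.4970 − 0.140×0.8678 = 0.3755; cosθ + μsinθ = 0.8678 + 0.140×0.4970 = 0.9373.
v² = 191 × 9.8 × 0.3755/0.9373 = 749.8 m²/s², so v = 27.38 m/s.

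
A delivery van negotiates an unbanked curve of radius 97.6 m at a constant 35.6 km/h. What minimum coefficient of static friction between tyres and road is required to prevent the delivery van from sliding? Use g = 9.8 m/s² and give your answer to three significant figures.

0.102

v = 35.6/3.6 = 9.889 m/s.
Friction provides the centripetal force: μ_s m g = m v²/r, so μ_s = v²/(g r) = (9.889)²/(9.8 × 97.6) = 97.79/956.5 = 0.1022.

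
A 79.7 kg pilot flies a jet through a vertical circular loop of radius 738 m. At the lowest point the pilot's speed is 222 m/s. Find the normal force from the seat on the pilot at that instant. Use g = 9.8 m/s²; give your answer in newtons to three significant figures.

6100 N

At the lowest point, N points up (toward the centre) and the weight mg points down (away from the centre), so the net inward force is N − mg = mv²/r.
N = m(v²/r + g) = 79.7 × ((222)²/738 + 9.8) = 79.7 × (66.78 + 9.8) = 79.7 × 76.58 = 6103 N.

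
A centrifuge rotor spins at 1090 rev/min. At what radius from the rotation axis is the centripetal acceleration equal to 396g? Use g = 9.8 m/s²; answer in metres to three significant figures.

ω = 1090 rev/min × 2π/60 = 114.1 rad/s.
a_c = ω²r = 396g ⇒ r = 396 × 9.8 / (114.1)² = 3881/13030 = 0.2979 m.

0.298 m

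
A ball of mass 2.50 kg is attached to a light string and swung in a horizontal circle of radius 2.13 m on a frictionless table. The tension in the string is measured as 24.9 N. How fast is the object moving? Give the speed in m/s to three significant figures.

T = m v²/r ⇒ v = √(T r / m) = √(24.9 × 2.13 / 2.50) = √21.21 = 4.606 m/s.

4.61 m/s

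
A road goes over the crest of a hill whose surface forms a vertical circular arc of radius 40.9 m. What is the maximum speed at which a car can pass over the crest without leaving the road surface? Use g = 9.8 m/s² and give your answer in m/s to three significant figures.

20.0 m/s

At the crest the centre of the circle is below the car, so the net downward (centripetal) force is mg − N = mv²/r.
The car leaves the road when N → 0, giving v_max = √(g r) = √(9.8 × 40.9) = 20.02 m/s.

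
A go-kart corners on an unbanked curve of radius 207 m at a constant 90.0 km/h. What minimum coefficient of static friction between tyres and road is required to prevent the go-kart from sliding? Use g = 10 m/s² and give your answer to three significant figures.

0.302

v = 90.0/3.6 = 25.00 m/s.
Friction provides the centripetal force: μ_s m g = m v²/r, so μ_s = v²/(g r) = (25.00)²/(10.0 × 207) = 625.0/2070 = 0.3019.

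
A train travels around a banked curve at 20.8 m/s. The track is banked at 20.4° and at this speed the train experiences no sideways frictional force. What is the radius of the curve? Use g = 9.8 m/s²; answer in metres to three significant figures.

Frictionless banking: tanθ = v²/(rg), so r = v²/(g tanθ).
r = (20.8)²/(9.8 × tan 20.4°) = 432.6/(9.8 × 0.3719) = 432.6/3.645 = 118.7 m.

119 m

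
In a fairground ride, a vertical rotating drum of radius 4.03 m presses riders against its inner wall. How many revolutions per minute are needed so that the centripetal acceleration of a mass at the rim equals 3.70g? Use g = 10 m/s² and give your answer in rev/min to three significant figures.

Require ω²r = 3.70g, so ω = √(3.70 × 10.0/4.03) = 3.030 rad/s.
In rev/min: ω × 60/(2π) = 3.030 × 60/(2π) = 28.93 rev/min.

28.9 rev/min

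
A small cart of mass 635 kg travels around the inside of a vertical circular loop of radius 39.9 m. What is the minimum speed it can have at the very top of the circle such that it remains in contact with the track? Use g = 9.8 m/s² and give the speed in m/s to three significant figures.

At the highest point the centre is directly below, so both the weight and N act inward: N + mg = mv²/r.
At minimum speed N → 0, so mg = mv_min²/r ⇒ v_min = √(g r) = √(9.8 × 39.9) = 19.77 m/s.

19.8 m/s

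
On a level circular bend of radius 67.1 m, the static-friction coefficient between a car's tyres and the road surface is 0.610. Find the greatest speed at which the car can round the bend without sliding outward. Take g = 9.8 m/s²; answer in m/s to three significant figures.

On a flat curve, static friction is the only horizontal force, so it must supply the full centripetal force: μ_s m g = m v²/r.
Mass cancels: v_max = √(μ_s g r) = √(0.610 × 9.8 × 67.1) = √401.1 = 20.03 m/s.

20.0 m/s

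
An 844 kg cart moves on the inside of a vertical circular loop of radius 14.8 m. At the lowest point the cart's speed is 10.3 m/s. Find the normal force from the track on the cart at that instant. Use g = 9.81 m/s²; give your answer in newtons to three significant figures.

14300 N

At the lowest point, N points up (toward the centre) and the weight mg points down (away from the centre), so the net inward force is N − mg = mv²/r.
N = m(v²/r + g) = 844 × ((10.3)²/14.8 + 9.81) = 844 × (7.168 + 9.81) = 844 × 16.98 = 14330 N.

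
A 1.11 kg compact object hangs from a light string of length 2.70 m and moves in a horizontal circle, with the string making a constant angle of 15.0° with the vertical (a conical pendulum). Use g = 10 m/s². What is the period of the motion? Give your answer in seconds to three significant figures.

r = L sinθ = 0.6988 m. From T sinθ = mω²r and T cosθ = mg: tanθ = ω²r/g, so ω² = g tanθ / r = g/(L cosθ).
ω = √(g/(L cosθ)) = √(10.0/(2.70 × 0.9659)) = √3.834 = 1.958 rad/s.
Period = 2π/ω = 3.209 s.

3.21 s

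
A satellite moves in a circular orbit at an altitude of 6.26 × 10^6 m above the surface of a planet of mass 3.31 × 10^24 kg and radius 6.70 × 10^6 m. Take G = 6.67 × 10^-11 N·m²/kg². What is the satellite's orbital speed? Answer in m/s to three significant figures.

4130 m/s

Orbital radius r = R + h = 6.70 × 10^6 + 6.26 × 10^6 = 1.296 × 10^7 m.
Gravity supplies the centripetal force: G M m / r² = m v² / r, so v = √(GM/r).
v = √(6.67 × 10^-11 × 3.31 × 10^24 / 1.296 × 10^7) = √(1.704 × 10^7) = 4127 m/s.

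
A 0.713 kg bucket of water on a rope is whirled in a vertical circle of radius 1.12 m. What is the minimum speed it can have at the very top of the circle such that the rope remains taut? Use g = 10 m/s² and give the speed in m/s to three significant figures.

3.35 m/s

At the highest point the centre is directly below, so both the weight and T act inward: T + mg = mv²/r.
At minimum speed T → 0, so mg = mv_min²/r ⇒ v_min = √(g r) = √(10.0 × 1.12) = 3.347 m/s.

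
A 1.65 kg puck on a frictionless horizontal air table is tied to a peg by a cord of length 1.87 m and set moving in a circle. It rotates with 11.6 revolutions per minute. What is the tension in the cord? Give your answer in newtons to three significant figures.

4.55 N

ω = 11.6 rev/min × 2π/60 = 1.215 rad/s, so v = ωr = 1.215 × 1.87 = 2.272 m/s.
The tension is the only horizontal force, so it supplies the full centripetal force: T = m v²/r = 1.65 × (2.272)²/1.87 = 1.65 × 5.160/1.87 = 4.553 N.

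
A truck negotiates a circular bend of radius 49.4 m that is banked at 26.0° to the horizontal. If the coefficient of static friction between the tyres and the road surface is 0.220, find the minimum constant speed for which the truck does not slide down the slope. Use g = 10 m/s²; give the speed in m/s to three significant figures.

10.9 m/s

At the minimum speed, friction acts up the slope at its limiting value f = μN. Radially (horizontal, toward centre): N sinθ − μN cosθ = mv²/r. Vertically: N cosθ + μN sinθ = mg.
Dividing: v² = r g (sinθ − μcosθ)/(cosθ + μsinθ).
sinθ − μcosθ = 0.4384 − 0.220×0.8988 = 0.2406; cosθ + μsinθ = 0.8988 + 0.220×0.4384 = 0.9952.
v² = 49.4 × 10.0 × 0.2406/0.9952 = 119.4 m²/s², so v = 10.93 m/s.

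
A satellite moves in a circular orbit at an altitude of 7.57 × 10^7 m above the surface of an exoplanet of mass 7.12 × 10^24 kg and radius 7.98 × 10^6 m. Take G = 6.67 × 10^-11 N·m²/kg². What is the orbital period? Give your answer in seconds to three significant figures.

221000 s

r = R + h = 7.98 × 10^6 + 7.57 × 10^7 = 8.368 × 10^7 m. Gravity provides the centripetal force: G M m / r² = m v² / r ⇒ v = √(GM/r) = 2382 m/s.
T = 2πr/v = 2π × 8.368 × 10^7 / 2382 = 220700 s.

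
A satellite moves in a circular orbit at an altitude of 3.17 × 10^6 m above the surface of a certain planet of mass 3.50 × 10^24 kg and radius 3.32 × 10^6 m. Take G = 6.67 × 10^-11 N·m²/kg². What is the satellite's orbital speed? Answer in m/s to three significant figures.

6000 m/s

Orbital radius r = R + h = 3.32 × 10^6 + 3.17 × 10^6 = 6.490 × 10^6 m.
Gravity supplies the centripetal force: G M m / r² = m v² / r, so v = √(GM/r).
v = √(6.67 × 10^-11 × 3.50 × 10^24 / 6.490 × 10^6) = √(3.597 × 10^7) = 5998 m/s.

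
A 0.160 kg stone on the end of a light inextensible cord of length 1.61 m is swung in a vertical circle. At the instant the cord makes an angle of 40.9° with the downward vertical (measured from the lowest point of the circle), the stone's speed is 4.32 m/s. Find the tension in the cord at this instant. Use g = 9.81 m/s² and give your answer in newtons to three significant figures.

3.04 N

Take the radial direction toward the centre of the circle as positive. The component of the weight along the string toward the centre is −mg cos φ (φ measured from the bottom), so Newton's second law along the string gives T − mg cos φ = m v²/r.
cos 40.9° = 0.7559, so T = m(v²/r + g cos φ) = 0.160 × ((4.32)²/1.61 + 9.81 × 0.7559) = 0.160 × (11.59 + (7.415)) = 0.160 × 19.01 = 3.041 N.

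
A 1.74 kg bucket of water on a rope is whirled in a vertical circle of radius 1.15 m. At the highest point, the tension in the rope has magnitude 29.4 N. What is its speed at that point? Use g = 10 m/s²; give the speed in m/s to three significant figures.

5.56 m/s

At the top, T + mg = mv²/r, so v = √(r(T/m + g)) = √(1.15 × (29.4/1.74 + 10.0)) = √(1.15 × 26.90) = √30.93 = 5.562 m/s.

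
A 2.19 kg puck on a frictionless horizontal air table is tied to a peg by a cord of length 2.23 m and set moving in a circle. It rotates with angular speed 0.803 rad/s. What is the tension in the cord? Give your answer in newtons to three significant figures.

v = ωr = 0.803 × 2.23 = 1.791 m/s.
The tension is the only horizontal force, so it supplies the full centripetal force: T = m v²/r = 2.19 × (1.791)²/2.23 = 2.19 × 3.207/2.23 = 3.149 N.

3.15 N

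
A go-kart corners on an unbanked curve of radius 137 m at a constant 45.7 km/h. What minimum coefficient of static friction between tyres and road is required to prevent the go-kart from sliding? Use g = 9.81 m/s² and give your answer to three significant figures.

0.120

v = 45.7/3.6 = 12.69 m/s.
Friction provides the centripetal force: μ_s m g = m v²/r, so μ_s = v²/(g r) = (12.69)²/(9.81 × 137) = 161.1/1344 = 0.1199.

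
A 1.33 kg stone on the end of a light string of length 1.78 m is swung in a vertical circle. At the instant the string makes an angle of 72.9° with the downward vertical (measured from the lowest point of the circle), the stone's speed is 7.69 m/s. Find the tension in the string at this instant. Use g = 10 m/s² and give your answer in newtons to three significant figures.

Take the radial direction toward the centre of the circle as positive. The component of the weight along the string toward the centre is −mg cos φ (φ measured from the bottom), so Newton's second law along the string gives T − mg cos φ = m v²/r.
cos 72.9° = 0.2940, so T = m(v²/r + g cos φ) = 1.33 × ((7.69)²/1.78 + 10.0 × 0.2940) = 1.33 × (33.22 + (2.940)) = 1.33 × 36.16 = 48.10 N.

48.1 N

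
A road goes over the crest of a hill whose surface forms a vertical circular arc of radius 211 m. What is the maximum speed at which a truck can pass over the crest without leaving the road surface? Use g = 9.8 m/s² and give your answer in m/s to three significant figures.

At the crest the centre of the circle is below the truck, so the net downward (centripetal) force is mg − N = mv²/r.
The truck leaves the road when N → 0, giving v_max = √(g r) = √(9.8 × 211) = 45.47 m/s.

45.5 m/s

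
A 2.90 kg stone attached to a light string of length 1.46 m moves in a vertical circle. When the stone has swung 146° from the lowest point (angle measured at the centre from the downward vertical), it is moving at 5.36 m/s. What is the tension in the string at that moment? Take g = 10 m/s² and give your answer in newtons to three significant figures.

33.0 N

Take the radial direction toward the centre of the circle as positive. The component of the weight along the string toward the centre is −mg cos φ (φ measured from the bottom), so Newton's second law along the string gives T − mg cos φ = m v²/r.
cos 146° = -0.8290, so T = m(v²/r + g cos φ) = 2.90 × ((5.36)²/1.46 + 10.0 × -0.8290) = 2.90 × (19.68 + (-8.290)) = 2.90 × 11.39 = 33.02 N.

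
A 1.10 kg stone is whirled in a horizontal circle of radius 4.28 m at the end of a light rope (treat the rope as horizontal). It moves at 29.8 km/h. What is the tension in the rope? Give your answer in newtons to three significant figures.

17.6 N

v = 29.8 km/h = 29.8/3.6 = 8.278 m/s.
The tension is the only horizontal force, so it supplies the full centripetal force: T = m v²/r = 1.10 × (8.278)²/4.28 = 1.10 × 68.52/4.28 = 17.61 N.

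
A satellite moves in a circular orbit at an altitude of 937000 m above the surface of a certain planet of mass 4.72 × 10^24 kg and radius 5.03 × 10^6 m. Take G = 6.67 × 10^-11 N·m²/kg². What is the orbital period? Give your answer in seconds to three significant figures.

5160 s

r = R + h = 5.03 × 10^6 + 937000 = 5.967 × 10^6 m. Gravity provides the centripetal force: G M m / r² = m v² / r ⇒ v = √(GM/r) = 7264 m/s.
T = 2πr/v = 2π × 5.967 × 10^6 / 7264 = 5162 s.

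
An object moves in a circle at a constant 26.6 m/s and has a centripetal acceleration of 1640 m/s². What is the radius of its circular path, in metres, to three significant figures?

0.431 m

a_c = v²/r ⇒ r = v²/a_c = (26.6)²/1640 = 707.6/1640 = 0.4314 m.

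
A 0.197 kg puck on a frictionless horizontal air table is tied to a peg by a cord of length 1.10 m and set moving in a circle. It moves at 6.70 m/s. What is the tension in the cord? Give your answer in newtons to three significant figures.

8.04 N

The tension is the only horizontal force, so it supplies the full centripetal force: T = m v²/r = 0.197 × (6.700)²/1.10 = 0.197 × 44.89/1.10 = 8.039 N.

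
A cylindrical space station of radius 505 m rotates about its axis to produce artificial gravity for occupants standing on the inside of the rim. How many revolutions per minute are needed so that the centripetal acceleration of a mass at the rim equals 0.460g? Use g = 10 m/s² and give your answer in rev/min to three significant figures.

0.911 rev/min

Require ω²r = 0.460g, so ω = √(0.460 × 10.0/505) = 0.09544 rad/s.
In rev/min: ω × 60/(2π) = 0.09544 × 60/(2π) = 0.9114 rev/min.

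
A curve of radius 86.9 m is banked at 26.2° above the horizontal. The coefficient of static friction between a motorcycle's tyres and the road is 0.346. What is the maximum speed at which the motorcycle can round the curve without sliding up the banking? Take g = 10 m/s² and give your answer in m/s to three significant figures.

29.6 m/s

At the maximum speed, friction acts down the slope at its limiting value f = μN. Radially (horizontal, toward centre): N sinθ + μN cosθ = mv²/r. Vertically: N cosθ − μN sinθ = mg.
Dividing: v² = r g (sinθ + μcosθ)/(cosθ − μsinθ).
sinθ + μcosθ = 0.4415 + 0.346×0.8973 = 0.7520; cosθ − μsinθ = 0.8973 − 0.346×0.4415 = 0.7445.
v² = 86.9 × 10.0 × 0.7520/0.7445 = 877.7 m²/s², so v = 29.63 m/s.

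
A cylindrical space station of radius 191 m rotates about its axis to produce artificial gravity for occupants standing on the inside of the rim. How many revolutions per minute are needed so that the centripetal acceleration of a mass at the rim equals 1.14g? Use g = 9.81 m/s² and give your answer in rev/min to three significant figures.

Require ω²r = 1.14g, so ω = √(1.14 × 9.81/191) = 0.2420 rad/s.
In rev/min: ω × 60/(2π) = 0.2420 × 60/(2π) = 2.311 rev/min.

2.31 rev/min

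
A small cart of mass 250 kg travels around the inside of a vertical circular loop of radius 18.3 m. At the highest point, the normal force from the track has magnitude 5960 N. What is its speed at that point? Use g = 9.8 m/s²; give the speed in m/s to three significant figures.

24.8 m/s

At the top, N + mg = mv²/r, so v = √(r(N/m + g)) = √(18.3 × (5960/250 + 9.8)) = √(18.3 × 33.64) = √615.6 = 24.81 m/s.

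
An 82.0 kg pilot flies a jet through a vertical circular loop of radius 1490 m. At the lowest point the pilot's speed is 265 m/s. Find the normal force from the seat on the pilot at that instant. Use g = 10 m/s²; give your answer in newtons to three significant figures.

4680 N

At the lowest point, N points up (toward the centre) and the weight mg points down (away from the centre), so the net inward force is N − mg = mv²/r.
N = m(v²/r + g) = 82.0 × ((265)²/1490 + 10.0) = 82.0 × (47.13 + 10.0) = 82.0 × 57.13 = 4685 N.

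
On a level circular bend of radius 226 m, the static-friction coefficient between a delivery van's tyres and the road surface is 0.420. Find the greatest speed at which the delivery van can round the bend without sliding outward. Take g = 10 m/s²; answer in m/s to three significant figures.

On a flat curve, static friction is the only horizontal force, so it must supply the full centripetal force: μ_s m g = m v²/r.
Mass cancels: v_max = √(μ_s g r) = √(0.420 × 10.0 × 226) = √949.2 = 30.81 m/s.

30.8 m/s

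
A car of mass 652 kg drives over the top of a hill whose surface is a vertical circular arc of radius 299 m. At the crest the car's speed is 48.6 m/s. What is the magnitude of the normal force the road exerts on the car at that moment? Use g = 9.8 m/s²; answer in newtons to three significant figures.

1240 N

At the crest the centripetal acceleration points downward (toward the centre of the arc), so mg − N = mv²/r.
N = m(g − v²/r) = 652 × (9.8 − (48.6)²/299) = 652 × (9.8 − 7.900) = 652 × 1.900 = 1239 N.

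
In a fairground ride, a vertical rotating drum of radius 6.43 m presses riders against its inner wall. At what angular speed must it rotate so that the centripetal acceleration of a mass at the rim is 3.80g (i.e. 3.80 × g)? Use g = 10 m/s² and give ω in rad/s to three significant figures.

2.43 rad/s

Centripetal acceleration a_c = ω²r. Setting ω²r = 3.80g:
ω = √(3.80g / r) = √(3.80 × 10.0 / 6.43) = √5.910 = 2.431 rad/s.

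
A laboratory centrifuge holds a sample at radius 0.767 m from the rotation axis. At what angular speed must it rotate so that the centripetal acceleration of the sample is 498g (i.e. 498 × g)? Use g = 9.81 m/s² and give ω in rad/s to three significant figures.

Centripetal acceleration a_c = ω²r. Setting ω²r = 498g:
ω = √(498g / r) = √(498 × 9.81 / 0.767) = √6369 = 79.81 rad/s.

79.8 rad/s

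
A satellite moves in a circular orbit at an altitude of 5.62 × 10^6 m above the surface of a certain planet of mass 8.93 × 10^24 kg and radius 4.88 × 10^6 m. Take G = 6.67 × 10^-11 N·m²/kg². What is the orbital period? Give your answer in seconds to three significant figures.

8760 s

r = R + h = 4.88 × 10^6 + 5.62 × 10^6 = 1.050 × 10^7 m. Gravity provides the centripetal force: G M m / r² = m v² / r ⇒ v = √(GM/r) = 7532 m/s.
T = 2πr/v = 2π × 1.050 × 10^7 / 7532 = 8759 s.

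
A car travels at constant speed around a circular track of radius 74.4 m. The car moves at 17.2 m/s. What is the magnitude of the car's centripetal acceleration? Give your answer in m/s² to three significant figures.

a_c = v²/r = (17.20)²/74.4 = 295.8/74.4 = 3.976 m/s².

3.98 m/s²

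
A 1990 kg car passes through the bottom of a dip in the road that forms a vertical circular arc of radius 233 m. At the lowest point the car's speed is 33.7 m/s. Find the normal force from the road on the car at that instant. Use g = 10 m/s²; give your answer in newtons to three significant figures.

At the lowest point, N points up (toward the centre) and the weight mg points down (away from the centre), so the net inward force is N − mg = mv²/r.
N = m(v²/r + g) = 1990 × ((33.7)²/233 + 10.0) = 1990 × (4.874 + 10.0) = 1990 × 14.87 = 29600 N.

29600 N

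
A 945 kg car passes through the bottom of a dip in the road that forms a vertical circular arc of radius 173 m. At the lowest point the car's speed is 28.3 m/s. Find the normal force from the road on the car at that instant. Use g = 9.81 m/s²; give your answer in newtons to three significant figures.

At the lowest point, N points up (toward the centre) and the weight mg points down (away from the centre), so the net inward force is N − mg = mv²/r.
N = m(v²/r + g) = 945 × ((28.3)²/173 + 9.81) = 945 × (4.629 + 9.81) = 945 × 14.44 = 13650 N.

13600 N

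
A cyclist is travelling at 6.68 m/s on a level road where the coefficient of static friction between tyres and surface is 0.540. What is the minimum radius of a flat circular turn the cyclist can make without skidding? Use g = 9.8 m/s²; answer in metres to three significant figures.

At the limit, μ_s m g = m v²/r, so r_min = v²/(μ_s g) = (6.68)²/(0.540 × 9.8) = 44.62/5.292 = 8.432 m.

8.43 m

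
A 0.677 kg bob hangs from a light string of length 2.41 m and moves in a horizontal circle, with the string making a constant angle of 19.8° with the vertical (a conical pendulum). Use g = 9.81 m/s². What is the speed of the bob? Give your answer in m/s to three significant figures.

1.70 m/s

The radius of the circle is r = L sinθ = 2.41 × sin 19.8° = 0.8164 m.
Horizontally T sinθ = mv²/r and vertically T cosθ = mg, so tanθ = v²/(rg).
v = √(r g tanθ) = √(0.8164 × 9.81 × 0.3600) = √2.883 = 1.698 m/s.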